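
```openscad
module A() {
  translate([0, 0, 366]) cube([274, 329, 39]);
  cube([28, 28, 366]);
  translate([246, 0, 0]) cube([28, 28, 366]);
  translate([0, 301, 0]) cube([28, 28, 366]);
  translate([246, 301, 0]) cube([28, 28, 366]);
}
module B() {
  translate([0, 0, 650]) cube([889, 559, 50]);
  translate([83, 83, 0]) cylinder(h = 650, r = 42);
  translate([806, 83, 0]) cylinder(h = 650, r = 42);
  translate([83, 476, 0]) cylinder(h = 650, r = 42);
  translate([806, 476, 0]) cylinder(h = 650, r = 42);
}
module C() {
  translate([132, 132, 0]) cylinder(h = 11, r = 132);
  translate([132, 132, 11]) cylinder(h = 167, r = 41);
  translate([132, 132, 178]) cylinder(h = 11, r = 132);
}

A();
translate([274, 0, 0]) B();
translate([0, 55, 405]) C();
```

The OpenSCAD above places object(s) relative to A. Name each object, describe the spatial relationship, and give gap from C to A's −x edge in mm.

The spool's min-x is at 0; the stool's min-x is 0; gap = 0 mm.

A is a stool. B is a table. C is a spool. The table is against the stool's +x side, with their −y faces flush. The spool is on top of the stool. The gap from the spool to the stool's −x edge is 0 mm.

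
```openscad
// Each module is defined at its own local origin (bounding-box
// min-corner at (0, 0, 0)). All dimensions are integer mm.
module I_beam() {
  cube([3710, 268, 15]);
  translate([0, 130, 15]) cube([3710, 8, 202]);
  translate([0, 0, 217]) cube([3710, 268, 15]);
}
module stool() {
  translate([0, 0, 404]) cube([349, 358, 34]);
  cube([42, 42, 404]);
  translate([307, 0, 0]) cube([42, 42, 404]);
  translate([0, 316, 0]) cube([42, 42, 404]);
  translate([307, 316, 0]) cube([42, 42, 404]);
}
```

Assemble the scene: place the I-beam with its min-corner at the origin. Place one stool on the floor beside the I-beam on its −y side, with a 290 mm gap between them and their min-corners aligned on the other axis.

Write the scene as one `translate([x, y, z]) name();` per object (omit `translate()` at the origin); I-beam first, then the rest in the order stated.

I_beam();
translate([0, -648, 0]) stool();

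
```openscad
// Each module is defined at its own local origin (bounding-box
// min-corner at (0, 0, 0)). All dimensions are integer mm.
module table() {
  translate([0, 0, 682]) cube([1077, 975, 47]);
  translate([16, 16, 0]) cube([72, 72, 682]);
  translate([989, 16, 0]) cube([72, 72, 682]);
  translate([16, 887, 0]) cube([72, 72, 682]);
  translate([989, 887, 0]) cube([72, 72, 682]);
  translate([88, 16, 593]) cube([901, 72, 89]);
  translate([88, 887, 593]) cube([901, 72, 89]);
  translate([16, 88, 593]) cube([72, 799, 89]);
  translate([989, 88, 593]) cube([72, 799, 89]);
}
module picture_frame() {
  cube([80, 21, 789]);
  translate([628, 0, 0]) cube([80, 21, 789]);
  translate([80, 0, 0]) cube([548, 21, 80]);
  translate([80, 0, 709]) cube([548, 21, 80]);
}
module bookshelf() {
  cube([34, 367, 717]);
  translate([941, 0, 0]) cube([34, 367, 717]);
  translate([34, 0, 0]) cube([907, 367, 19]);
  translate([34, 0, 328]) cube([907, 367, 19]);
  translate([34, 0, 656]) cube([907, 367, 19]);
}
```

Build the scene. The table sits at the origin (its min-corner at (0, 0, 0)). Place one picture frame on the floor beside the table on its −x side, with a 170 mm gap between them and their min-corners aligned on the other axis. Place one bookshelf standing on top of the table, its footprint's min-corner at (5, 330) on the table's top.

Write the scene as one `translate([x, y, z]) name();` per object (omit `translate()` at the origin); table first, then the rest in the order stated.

table();
translate([-878, 0, 0]) picture_frame();
translate([5, 330, 729]) bookshelf();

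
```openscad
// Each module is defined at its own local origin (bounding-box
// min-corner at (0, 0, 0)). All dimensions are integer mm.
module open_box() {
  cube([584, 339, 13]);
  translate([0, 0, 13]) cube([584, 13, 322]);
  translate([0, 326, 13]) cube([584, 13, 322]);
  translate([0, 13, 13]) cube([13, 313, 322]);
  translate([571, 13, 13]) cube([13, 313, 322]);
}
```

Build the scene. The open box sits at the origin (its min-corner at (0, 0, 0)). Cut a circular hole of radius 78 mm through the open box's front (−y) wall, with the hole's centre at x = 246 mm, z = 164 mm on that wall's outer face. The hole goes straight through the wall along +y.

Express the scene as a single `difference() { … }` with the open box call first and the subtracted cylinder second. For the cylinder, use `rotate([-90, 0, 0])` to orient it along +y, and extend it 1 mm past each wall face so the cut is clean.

difference() {
  open_box();
  translate([246, -1, 164]) rotate([-90, 0, 0]) cylinder(h = 15, r = 78);
}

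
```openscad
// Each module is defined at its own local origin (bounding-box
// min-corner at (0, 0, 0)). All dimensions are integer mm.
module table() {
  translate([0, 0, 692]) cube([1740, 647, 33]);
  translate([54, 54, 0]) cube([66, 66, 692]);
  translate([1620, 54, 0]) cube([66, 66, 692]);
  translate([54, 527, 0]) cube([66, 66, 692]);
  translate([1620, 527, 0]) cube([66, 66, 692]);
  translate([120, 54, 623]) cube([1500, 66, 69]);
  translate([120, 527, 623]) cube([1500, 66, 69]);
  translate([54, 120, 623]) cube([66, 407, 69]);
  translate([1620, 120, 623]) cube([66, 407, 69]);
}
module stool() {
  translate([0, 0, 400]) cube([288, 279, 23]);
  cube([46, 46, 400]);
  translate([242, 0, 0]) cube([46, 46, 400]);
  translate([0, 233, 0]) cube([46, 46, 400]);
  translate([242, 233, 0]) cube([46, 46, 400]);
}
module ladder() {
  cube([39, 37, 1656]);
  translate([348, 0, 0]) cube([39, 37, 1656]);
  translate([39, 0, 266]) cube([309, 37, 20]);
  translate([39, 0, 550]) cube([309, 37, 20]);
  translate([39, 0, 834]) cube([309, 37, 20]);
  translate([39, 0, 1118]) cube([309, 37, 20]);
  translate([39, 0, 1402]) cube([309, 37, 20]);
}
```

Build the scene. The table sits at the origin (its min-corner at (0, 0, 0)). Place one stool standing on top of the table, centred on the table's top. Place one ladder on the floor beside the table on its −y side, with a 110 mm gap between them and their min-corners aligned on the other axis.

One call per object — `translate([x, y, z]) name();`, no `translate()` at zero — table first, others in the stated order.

table();
translate([726, 184, 725]) stool();
translate([0, -147, 0]) ladder();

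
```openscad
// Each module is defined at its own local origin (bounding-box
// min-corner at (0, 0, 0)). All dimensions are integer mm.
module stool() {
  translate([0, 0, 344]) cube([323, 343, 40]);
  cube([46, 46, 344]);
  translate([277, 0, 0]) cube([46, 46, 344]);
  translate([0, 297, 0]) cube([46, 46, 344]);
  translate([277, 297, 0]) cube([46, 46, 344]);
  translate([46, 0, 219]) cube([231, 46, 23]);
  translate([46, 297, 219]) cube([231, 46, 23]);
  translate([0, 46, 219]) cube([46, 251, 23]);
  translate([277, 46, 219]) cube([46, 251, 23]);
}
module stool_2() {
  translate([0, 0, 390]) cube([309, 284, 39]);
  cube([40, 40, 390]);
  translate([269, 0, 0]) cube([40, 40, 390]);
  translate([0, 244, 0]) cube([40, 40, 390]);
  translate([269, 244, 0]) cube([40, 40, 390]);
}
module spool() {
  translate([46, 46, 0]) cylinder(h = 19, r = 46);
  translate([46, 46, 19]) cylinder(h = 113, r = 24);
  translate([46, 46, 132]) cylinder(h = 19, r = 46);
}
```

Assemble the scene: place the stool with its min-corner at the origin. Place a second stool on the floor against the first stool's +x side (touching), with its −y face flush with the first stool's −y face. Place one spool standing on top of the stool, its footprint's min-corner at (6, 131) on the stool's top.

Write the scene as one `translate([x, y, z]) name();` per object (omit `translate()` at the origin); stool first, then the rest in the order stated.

stool();
translate([323, 0, 0]) stool_2();
translate([6, 131, 384]) spool();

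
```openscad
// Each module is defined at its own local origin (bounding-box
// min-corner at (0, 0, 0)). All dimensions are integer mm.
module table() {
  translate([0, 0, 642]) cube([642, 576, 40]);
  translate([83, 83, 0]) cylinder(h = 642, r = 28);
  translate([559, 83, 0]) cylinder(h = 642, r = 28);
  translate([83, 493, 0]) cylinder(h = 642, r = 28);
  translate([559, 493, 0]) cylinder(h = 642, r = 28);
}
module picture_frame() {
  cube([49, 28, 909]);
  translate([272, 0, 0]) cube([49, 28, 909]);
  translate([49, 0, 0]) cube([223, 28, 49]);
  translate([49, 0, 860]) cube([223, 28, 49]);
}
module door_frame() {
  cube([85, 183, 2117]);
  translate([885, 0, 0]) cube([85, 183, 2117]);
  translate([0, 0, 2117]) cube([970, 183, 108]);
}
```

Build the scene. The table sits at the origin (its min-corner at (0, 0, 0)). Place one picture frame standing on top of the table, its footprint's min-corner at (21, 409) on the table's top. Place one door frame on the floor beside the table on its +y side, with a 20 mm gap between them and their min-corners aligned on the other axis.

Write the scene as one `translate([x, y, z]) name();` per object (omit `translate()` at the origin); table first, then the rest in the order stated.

table();
translate([21, 409, 682]) picture_frame();
translate([0, 596, 0]) door_frame();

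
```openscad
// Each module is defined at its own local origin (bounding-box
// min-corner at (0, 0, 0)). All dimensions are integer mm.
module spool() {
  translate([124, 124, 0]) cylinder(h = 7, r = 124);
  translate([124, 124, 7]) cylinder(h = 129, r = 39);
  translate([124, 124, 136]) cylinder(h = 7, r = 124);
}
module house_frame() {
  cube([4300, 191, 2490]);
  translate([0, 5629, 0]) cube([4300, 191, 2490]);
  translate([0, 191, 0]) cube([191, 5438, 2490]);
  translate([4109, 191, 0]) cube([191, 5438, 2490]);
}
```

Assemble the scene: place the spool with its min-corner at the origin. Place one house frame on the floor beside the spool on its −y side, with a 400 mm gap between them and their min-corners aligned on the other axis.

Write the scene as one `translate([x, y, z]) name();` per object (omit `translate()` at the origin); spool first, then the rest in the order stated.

spool();
translate([0, -6220, 0]) house_frame();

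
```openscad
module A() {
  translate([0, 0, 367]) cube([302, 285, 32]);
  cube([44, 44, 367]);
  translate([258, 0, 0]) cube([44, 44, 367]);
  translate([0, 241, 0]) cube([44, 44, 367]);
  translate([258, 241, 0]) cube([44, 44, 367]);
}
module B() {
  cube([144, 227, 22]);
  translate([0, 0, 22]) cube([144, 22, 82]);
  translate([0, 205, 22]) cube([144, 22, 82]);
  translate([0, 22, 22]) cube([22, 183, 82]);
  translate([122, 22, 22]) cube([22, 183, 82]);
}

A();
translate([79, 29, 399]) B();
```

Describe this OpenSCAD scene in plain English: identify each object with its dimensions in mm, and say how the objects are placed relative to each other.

A is a four-legged stool. The seat is 302×285 mm, 32 mm thick, top at z = 399 mm. It stands on four square legs, each 44×44 mm in cross-section, from z = 0 to the seat underside, each flush with a corner of the seat.

B is an open-topped rectangular box: outside dimensions 144×227×104 mm, with a uniform wall and base thickness of 22 mm. The base is a full 144×227 slab on the floor; four walls sit on top of the base. The front and back walls (the −y and +y sides) span the full width; the two side walls fit between them.

The open box is on top of the stool, centred.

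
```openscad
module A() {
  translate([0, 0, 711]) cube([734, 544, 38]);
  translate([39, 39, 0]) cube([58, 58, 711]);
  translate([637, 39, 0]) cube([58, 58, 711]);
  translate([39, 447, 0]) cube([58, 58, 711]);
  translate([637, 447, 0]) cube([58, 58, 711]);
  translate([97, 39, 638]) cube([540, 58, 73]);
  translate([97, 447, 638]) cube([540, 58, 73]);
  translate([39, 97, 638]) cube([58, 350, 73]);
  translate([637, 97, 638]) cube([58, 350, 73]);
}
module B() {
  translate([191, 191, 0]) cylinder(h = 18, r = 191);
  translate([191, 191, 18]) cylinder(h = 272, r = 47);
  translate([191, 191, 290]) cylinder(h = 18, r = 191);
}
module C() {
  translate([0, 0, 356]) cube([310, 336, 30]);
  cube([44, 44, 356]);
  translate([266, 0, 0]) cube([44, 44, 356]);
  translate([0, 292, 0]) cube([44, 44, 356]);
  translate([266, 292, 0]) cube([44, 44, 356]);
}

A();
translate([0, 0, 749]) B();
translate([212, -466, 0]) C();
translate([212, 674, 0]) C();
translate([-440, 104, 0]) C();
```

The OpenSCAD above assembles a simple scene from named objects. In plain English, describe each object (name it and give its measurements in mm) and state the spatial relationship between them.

A is a rectangular dining table. The top is 734×544×38 mm with its upper surface at z = 749 mm. It stands on four 58×58 mm square legs, each inset 39 mm from the nearest pair of top edges, running from the floor to the underside of the top. Four apron rails, 58 mm thick and 73 mm tall, run between adjacent legs with their top edges flush with the underside of the top and their outer faces flush with the legs' outer faces.

B is a spool: two coaxial disc flanges of radius 191 mm and thickness 18 mm, joined by a core cylinder of radius 47 mm and height 272 mm. The lower flange rests on z = 0 and the three cylinders share a vertical axis.

C is a four-legged stool. The seat is 310×336 mm, 30 mm thick, top at z = 386 mm. It stands on four square legs, each 44×44 mm in cross-section, from z = 0 to the seat underside, each flush with a corner of the seat.

The spool is on top of the table. Three stools sit around the table at the −y, +y, −x sides.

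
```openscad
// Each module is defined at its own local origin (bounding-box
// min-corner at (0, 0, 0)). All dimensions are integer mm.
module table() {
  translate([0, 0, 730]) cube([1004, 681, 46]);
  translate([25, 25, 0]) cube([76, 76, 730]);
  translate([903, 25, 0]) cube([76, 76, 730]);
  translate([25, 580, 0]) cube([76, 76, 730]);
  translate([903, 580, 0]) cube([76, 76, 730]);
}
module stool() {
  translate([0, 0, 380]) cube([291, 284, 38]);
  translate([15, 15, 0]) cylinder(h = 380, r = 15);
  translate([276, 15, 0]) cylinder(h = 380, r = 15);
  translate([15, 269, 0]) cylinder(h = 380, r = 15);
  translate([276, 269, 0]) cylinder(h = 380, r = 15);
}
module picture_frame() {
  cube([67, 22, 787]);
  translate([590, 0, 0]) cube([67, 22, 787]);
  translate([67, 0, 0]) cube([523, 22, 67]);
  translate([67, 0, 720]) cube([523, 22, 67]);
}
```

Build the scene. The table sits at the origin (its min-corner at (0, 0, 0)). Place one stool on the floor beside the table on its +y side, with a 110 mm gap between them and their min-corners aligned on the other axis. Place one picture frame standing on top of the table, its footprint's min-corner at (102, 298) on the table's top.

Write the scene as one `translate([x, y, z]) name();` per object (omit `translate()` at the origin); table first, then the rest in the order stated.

table();
translate([0, 791, 0]) stool();
translate([102, 298, 776]) picture_frame();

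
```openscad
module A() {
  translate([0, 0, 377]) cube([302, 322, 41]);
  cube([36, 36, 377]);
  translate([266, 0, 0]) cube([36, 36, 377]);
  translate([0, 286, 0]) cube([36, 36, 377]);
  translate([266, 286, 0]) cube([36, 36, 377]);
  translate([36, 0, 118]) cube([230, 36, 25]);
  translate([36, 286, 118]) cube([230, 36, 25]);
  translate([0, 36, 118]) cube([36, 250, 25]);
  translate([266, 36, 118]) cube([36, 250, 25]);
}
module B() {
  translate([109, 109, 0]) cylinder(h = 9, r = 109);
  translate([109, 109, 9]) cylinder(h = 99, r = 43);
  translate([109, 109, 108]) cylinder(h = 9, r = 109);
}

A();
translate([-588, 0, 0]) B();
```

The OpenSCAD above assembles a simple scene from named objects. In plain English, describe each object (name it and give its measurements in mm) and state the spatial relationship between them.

A is a simple wooden stool: a rectangular seat 302 mm (x) by 322 mm (y), 41 mm thick, top face at z = 418 mm, on four square legs, each 36×36 mm in cross-section. The legs rest on z = 0, each flush with a corner of the seat. Four stretchers, 36 mm wide and 25 mm tall, connect adjacent legs with their undersides at z = 118 mm, each running between the inner faces of the legs it joins and aligned with the legs' outer faces on the other axis.

B is a spool: two coaxial disc flanges of radius 109 mm and thickness 9 mm, joined by a core cylinder of radius 43 mm and height 99 mm. The lower flange rests on z = 0 and the three cylinders share a vertical axis.

The spool is on the floor beside the stool on its −x side.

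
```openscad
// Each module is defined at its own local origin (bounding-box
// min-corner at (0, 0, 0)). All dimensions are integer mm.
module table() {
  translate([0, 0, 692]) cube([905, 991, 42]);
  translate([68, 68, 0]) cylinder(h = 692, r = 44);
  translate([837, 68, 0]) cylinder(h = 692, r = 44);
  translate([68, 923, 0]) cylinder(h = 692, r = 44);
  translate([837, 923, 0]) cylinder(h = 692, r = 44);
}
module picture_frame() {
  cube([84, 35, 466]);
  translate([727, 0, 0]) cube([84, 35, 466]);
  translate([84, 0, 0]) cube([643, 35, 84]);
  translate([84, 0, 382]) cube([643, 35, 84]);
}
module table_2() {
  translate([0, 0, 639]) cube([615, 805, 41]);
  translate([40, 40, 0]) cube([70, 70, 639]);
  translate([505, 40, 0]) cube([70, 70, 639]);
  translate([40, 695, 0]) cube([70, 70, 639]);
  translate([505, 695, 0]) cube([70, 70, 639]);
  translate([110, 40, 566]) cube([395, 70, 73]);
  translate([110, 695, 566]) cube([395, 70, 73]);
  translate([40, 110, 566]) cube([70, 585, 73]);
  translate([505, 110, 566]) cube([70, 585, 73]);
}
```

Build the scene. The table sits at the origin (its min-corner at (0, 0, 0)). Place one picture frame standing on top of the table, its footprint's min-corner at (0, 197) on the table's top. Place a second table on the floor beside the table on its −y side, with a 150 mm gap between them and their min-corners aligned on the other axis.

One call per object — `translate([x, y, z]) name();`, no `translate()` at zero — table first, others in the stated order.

table();
translate([0, 197, 734]) picture_frame();
translate([0, -955, 0]) table_2();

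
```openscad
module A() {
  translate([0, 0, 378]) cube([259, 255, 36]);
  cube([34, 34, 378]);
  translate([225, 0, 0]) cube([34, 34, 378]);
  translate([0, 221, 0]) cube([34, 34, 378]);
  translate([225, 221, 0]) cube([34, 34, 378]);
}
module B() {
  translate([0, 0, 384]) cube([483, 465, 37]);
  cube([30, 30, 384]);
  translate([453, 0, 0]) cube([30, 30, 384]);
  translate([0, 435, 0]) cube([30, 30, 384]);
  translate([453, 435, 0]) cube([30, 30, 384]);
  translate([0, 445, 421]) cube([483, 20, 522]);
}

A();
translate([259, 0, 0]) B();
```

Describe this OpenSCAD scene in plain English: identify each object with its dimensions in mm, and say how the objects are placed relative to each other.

A is a simple wooden stool: a rectangular seat 259 mm (x) by 255 mm (y), 36 mm thick, top face at z = 414 mm, on four square legs, each 34×34 mm in cross-section. The legs rest on z = 0, each flush with a corner of the seat.

B is a chair: 483×465 mm seat, 37 mm thick, top at z = 421 mm, on four 30 mm square corner legs flush with the seat edges. A 20 mm thick backrest slab spans the full seat width, extending 522 mm above the seat top, its back face flush with the seat's +y edge.

The chair is against the stool's +x side, with their −y faces flush.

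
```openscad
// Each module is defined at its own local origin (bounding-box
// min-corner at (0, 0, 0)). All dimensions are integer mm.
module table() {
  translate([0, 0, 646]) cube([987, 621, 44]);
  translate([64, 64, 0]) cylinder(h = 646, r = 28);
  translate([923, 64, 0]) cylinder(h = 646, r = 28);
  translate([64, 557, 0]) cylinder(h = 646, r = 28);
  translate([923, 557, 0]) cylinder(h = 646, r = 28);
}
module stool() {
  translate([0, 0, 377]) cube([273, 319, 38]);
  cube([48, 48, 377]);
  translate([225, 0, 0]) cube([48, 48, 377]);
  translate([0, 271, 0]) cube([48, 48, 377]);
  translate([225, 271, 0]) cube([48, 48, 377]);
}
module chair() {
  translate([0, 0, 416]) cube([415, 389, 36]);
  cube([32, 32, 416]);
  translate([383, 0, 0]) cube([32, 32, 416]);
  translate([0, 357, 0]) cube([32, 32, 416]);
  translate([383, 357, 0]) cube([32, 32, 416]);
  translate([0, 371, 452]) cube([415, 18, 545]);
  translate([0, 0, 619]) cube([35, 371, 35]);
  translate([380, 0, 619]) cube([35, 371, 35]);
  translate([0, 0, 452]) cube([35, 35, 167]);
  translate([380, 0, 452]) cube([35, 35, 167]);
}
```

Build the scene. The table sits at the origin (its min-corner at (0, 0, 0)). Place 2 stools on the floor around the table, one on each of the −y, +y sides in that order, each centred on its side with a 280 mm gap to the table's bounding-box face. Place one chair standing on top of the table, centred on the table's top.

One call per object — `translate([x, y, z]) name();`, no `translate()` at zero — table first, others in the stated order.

table();
translate([357, -599, 0]) stool();
translate([357, 901, 0]) stool();
translate([286, 116, 690]) chair();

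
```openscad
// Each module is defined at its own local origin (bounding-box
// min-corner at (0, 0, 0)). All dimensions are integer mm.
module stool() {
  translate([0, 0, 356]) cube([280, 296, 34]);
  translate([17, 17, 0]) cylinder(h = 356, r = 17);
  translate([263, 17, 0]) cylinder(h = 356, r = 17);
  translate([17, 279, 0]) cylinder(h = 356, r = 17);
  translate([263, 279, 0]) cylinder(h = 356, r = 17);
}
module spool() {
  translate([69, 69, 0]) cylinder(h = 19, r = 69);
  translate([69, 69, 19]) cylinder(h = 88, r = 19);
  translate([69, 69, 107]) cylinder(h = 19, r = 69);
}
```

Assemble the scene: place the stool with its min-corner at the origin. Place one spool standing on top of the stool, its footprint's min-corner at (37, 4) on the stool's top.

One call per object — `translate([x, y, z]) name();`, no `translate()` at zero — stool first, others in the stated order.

stool();
translate([37, 4, 390]) spool();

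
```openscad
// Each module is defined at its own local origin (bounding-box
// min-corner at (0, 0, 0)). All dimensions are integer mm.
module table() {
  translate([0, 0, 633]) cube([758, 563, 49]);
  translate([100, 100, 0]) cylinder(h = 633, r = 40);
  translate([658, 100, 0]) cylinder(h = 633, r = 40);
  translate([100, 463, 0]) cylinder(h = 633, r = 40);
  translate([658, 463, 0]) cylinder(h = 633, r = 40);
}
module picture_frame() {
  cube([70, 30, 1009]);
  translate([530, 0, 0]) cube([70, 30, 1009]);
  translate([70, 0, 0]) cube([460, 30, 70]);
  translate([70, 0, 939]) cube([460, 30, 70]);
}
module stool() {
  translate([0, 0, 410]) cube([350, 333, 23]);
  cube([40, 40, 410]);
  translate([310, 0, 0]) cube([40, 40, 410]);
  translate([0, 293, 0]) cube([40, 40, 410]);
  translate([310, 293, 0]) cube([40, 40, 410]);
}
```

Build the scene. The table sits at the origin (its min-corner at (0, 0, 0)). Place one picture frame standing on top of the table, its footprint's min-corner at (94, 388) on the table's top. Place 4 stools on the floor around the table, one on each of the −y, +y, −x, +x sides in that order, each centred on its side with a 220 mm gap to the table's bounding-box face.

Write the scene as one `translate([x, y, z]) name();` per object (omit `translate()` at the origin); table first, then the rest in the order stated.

table();
translate([94, 388, 682]) picture_frame();
translate([204, -553, 0]) stool();
translate([204, 783, 0]) stool();
translate([-570, 115, 0]) stool();
translate([978, 115, 0]) stool();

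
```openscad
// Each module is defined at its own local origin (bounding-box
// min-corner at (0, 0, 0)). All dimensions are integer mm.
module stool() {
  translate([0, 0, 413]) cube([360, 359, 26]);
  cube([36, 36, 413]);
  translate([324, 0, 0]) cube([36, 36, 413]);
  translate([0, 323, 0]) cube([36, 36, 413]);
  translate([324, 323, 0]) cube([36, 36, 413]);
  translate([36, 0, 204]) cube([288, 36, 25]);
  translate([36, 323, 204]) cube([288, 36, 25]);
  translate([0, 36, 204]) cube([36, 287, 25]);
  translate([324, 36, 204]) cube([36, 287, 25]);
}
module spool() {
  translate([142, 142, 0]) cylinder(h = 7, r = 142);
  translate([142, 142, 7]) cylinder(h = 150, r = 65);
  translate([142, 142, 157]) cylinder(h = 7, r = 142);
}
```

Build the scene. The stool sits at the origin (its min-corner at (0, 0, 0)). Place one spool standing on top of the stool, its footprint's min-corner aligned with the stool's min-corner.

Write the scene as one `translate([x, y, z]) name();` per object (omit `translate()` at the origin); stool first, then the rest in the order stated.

stool();
translate([0, 0, 439]) spool();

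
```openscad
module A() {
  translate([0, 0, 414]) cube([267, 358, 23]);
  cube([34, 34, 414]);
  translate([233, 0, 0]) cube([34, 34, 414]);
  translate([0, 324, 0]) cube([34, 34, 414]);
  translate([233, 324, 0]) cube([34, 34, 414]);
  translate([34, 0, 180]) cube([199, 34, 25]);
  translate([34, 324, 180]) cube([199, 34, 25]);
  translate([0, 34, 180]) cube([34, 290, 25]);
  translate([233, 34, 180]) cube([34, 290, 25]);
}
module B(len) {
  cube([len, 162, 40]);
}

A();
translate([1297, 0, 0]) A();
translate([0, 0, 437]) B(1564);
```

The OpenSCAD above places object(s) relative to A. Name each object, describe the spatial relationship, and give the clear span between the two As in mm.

Second stool starts at x = 1297; first ends at x = 267; clear span = 1297 − 267 = 1030 mm.

A is a stool. B is a beam. A beam spans the tops of two stools. The clear span between the two stools is 1030 mm.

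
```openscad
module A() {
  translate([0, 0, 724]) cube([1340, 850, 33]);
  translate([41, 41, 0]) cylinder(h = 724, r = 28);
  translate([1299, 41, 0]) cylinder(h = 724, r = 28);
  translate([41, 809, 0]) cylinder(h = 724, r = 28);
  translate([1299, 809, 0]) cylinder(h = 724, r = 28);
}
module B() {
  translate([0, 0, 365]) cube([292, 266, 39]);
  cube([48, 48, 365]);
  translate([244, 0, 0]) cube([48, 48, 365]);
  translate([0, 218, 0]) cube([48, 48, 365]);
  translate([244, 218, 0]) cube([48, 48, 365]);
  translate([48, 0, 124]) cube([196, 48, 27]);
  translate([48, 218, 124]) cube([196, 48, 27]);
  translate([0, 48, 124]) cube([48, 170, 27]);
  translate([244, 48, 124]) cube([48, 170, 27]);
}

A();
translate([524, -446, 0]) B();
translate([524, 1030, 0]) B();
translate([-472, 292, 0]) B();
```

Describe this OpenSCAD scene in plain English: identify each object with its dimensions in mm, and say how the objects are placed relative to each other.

A is a rectangular dining table. The top is 1340×850×33 mm with its upper surface at z = 757 mm. It stands on four round legs of 56 mm diameter, each leg's bounding box inset 13 mm from the nearest pair of top edges, running from the floor to the underside of the top.

B is a simple wooden stool: a rectangular seat 292 mm (x) by 266 mm (y), 39 mm thick, top face at z = 404 mm, on four square legs, each 48×48 mm in cross-section. The legs rest on z = 0, each flush with a corner of the seat. Four stretchers, 48 mm wide and 27 mm tall, connect adjacent legs with their undersides at z = 124 mm, each running between the inner faces of the legs it joins and aligned with the legs' outer faces on the other axis.

Three stools sit around the table at the −y, +y, −x sides.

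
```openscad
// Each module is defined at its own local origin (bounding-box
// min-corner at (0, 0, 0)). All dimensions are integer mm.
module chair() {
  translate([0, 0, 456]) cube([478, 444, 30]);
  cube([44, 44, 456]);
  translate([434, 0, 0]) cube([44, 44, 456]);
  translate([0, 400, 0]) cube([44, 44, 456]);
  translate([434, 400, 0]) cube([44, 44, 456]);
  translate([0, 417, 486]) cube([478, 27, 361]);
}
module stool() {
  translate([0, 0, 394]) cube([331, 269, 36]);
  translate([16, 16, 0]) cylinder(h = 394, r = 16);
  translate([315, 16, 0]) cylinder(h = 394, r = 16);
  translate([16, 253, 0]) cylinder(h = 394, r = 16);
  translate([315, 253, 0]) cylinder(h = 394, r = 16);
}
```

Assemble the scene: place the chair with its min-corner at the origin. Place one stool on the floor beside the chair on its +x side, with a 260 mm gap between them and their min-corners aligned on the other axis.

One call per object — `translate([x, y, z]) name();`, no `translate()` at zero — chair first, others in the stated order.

chair();
translate([738, 0, 0]) stool();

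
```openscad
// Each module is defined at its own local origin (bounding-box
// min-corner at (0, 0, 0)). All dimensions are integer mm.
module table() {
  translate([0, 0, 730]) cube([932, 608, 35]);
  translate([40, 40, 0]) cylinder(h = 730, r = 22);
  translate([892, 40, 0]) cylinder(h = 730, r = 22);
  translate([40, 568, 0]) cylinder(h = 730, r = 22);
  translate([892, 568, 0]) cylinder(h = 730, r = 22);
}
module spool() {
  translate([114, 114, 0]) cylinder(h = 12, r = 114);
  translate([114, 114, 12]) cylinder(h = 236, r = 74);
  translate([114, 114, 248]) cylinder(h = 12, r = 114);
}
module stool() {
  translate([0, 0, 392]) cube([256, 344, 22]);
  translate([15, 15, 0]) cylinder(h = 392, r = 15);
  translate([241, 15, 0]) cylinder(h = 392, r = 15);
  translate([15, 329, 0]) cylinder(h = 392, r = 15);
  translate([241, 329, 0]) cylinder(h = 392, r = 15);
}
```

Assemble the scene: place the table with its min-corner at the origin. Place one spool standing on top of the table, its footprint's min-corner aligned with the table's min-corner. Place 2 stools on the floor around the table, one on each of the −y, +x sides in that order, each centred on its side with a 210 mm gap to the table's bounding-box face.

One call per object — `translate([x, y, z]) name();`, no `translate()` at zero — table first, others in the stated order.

table();
translate([0, 0, 765]) spool();
translate([338, -554, 0]) stool();
translate([1142, 132, 0]) stool();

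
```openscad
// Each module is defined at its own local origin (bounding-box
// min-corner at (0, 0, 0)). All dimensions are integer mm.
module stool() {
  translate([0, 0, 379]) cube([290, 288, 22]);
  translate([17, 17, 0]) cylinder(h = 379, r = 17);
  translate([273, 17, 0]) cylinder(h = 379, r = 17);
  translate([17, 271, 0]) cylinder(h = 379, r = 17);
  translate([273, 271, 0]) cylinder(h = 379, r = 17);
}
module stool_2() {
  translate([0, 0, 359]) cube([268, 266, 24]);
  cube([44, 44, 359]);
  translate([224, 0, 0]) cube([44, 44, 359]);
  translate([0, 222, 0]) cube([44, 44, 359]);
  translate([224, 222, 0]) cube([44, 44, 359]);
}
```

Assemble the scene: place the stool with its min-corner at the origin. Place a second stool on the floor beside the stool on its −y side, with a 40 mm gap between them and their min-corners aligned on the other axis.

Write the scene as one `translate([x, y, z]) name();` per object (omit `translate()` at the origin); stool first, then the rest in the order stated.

stool();
translate([0, -306, 0]) stool_2();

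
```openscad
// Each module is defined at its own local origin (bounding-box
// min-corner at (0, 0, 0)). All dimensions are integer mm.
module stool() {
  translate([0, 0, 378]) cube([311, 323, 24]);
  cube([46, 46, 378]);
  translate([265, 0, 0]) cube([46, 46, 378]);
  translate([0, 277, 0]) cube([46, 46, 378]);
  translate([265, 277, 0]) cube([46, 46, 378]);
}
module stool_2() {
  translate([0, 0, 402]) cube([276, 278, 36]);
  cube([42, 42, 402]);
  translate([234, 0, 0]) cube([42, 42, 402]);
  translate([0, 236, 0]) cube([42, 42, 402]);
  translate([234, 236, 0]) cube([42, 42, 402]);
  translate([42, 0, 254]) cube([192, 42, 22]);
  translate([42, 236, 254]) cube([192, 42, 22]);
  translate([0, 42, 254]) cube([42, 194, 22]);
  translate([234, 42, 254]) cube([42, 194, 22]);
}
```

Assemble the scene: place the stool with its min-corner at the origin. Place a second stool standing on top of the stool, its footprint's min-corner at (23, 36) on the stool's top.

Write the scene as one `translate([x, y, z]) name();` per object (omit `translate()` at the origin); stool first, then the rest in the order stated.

stool();
translate([23, 36, 402]) stool_2();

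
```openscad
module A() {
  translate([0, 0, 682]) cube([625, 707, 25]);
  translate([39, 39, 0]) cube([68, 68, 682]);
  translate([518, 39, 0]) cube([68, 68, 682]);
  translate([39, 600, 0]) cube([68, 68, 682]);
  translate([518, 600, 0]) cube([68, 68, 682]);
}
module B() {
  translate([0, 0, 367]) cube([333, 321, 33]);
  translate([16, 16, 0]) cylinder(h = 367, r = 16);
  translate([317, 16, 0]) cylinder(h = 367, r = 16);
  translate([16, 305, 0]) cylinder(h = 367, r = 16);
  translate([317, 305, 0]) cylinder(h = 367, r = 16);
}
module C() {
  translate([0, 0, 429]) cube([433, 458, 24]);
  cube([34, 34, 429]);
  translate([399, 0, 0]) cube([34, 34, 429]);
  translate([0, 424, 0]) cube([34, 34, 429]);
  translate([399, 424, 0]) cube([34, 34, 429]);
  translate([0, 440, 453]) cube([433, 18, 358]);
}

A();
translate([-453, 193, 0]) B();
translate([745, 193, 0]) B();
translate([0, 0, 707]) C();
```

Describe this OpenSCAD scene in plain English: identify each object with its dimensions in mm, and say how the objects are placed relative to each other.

A is a table: top 625 mm (x) × 707 mm (y), 25 mm thick, upper face at z = 707 mm, on four 68×68 mm square legs, each inset 39 mm from the nearest pair of top edges, running from z = 0 to the bottom of the top.

B is a simple wooden stool: a rectangular seat 333 mm (x) by 321 mm (y), 33 mm thick, top face at z = 400 mm, on four round legs, each 32 mm in diameter. The legs rest on z = 0, each leg's axis is inset half a diameter from the nearest pair of seat edges (so the leg's bounding box is flush with the corner).

C is a chair: 433×458 mm seat, 24 mm thick, top at z = 453 mm, on four 34 mm square corner legs flush with the seat edges. A 18 mm thick backrest slab spans the full seat width, extending 358 mm above the seat top, its back face flush with the seat's +y edge.

Two stools sit around the table at the −x, +x sides. The chair is on top of the table.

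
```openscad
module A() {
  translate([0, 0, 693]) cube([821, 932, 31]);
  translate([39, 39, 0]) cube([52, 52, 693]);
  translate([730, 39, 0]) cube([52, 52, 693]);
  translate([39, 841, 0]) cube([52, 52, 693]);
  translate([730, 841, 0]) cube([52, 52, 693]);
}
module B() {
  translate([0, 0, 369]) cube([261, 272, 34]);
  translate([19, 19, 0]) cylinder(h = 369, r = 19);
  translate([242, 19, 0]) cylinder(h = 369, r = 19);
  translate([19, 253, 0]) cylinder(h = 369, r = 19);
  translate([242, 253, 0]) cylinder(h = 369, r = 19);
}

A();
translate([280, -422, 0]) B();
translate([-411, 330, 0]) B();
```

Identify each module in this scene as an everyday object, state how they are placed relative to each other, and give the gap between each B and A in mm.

Each stool's nearest face is 150 mm from the table's bounding box.

A is a table. B is a stool. Two stools sit around the table at the −y, −x sides. The gap between each stool and the table is 150 mm.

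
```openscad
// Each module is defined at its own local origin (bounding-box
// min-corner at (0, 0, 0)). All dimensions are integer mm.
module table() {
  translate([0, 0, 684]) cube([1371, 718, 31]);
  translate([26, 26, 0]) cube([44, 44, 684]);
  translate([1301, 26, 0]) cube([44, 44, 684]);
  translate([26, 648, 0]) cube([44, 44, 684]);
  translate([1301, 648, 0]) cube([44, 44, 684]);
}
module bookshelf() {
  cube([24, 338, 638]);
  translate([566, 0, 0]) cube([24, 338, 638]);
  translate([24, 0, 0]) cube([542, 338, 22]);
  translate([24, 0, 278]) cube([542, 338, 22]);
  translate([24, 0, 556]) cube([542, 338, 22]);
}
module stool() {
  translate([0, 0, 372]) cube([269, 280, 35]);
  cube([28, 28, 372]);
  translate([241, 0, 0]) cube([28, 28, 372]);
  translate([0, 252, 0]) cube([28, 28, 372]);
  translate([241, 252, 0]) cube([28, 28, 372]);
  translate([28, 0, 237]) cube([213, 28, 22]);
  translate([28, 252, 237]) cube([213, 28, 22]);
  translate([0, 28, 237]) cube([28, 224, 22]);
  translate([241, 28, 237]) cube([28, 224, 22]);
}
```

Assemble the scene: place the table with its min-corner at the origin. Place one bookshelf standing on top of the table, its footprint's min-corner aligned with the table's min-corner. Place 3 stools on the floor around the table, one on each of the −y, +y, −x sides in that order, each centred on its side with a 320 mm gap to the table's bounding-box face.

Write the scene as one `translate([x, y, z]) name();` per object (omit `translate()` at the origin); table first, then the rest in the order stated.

table();
translate([0, 0, 715]) bookshelf();
translate([551, -600, 0]) stool();
translate([551, 1038, 0]) stool();
translate([-589, 219, 0]) stool();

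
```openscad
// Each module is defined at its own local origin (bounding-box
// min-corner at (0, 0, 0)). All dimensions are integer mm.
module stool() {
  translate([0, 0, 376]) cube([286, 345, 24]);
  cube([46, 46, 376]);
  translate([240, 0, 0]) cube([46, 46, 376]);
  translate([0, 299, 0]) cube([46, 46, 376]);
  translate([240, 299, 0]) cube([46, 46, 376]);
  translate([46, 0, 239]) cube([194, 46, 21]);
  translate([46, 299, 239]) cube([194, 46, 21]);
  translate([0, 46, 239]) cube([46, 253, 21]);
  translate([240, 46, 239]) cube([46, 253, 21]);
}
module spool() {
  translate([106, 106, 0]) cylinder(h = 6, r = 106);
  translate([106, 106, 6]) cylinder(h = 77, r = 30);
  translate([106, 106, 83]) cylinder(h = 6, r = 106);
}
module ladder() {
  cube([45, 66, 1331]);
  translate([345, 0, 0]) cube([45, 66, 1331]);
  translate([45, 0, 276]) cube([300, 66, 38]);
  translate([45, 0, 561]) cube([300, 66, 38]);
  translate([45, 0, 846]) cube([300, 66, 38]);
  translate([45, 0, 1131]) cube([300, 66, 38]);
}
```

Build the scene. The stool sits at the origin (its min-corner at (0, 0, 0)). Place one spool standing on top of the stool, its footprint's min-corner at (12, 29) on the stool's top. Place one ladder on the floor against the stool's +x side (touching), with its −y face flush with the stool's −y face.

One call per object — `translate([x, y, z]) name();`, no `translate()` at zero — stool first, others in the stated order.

stool();
translate([12, 29, 400]) spool();
translate([286, 0, 0]) ladder();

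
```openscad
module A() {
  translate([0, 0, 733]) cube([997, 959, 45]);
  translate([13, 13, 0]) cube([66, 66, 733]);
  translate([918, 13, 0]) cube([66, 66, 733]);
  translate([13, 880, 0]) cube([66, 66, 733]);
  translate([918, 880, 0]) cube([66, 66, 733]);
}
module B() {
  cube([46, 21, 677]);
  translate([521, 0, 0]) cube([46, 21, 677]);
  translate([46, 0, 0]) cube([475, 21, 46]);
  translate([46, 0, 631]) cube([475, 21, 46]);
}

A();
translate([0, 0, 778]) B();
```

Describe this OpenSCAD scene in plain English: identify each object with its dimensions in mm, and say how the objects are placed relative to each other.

A is a table: top 997 mm (x) × 959 mm (y), 45 mm thick, upper face at z = 778 mm, on four 66×66 mm square legs, each inset 13 mm from the nearest pair of top edges, running from z = 0 to the bottom of the top.

B is a rectangular picture frame lying in the x–z plane (depth along y). The opening is 475 mm wide (x) by 585 mm tall (z), surrounded by a border 46 mm wide on all four sides. The frame is 21 mm deep and is made of two full-height vertical stiles with two horizontal rails fitted between them.

The picture frame is on top of the table.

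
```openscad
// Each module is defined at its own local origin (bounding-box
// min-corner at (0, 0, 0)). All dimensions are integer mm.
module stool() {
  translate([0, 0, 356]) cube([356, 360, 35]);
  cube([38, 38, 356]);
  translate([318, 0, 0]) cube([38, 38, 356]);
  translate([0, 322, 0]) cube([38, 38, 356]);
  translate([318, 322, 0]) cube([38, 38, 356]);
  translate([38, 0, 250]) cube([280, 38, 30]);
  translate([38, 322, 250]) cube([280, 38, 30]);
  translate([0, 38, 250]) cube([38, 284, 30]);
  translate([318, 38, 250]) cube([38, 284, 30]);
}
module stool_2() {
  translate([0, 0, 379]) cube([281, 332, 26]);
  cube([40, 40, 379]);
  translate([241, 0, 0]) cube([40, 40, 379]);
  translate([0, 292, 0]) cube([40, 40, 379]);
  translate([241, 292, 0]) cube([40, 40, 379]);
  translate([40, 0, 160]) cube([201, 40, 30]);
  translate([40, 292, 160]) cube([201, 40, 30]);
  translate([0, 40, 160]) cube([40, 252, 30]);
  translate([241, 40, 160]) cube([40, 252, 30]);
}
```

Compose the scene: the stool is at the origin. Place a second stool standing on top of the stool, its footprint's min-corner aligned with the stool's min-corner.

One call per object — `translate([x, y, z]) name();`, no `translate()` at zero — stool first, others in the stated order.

stool();
translate([0, 0, 391]) stool_2();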